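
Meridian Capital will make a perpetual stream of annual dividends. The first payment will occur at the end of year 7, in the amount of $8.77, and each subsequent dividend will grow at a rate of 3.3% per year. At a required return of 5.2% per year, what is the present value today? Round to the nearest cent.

Value at end of year 6: C₁ / (r − g) = $8.77 / (0.052 − 0.033) = $461.5789
Discount to today: PV = $461.5789 / (1 + 0.052)^6 = $461.5789 / 1.355484 = $340.53

$340.53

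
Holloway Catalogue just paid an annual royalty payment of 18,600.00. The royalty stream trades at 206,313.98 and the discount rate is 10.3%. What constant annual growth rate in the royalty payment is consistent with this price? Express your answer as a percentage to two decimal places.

1.18%

P = D₀(1+g)/(r−g) ⇒ P(r−g) = D₀(1+g) ⇒ g(P+D₀) = P·r − D₀
g = (P·r − D₀)/(P + D₀) = (206,313.98×0.103 − 18,600.00) / (206,313.98 + 18,600.00) = 0.011784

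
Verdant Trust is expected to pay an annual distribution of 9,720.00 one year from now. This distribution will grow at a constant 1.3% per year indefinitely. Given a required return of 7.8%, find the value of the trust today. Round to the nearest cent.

149538.46

Growing perpetuity: P = D₁ / (r − g) = 9,720.0000 / (0.078 − 0.013) = 149,538.46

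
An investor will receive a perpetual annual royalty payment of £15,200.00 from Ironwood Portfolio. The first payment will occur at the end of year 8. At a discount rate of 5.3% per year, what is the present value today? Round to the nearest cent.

£199787.87

Value at end of year 7: C / r = £15,200.00 / 0.053 = £286,792.4528
Discount to today: PV = £286,792.4528 / (1 + 0.053)^7 = £286,792.4528 / 1.435485 = £199,787.87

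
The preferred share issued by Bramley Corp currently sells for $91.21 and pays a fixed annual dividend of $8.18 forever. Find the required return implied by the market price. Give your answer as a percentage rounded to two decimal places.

P = C/r ⇒ r = C/P = $8.18/$91.21 = 0.089683

8.97%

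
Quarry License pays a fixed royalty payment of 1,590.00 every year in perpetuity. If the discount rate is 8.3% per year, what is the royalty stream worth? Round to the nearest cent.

19156.63

Level perpetuity: PV = C / r = 1,590.00 / 0.083 = 19,156.63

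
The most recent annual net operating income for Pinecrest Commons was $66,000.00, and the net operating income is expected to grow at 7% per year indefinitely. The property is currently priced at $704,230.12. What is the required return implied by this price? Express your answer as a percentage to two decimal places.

17.03%

D₁ = $66,000.00 × 1.07 = $70,620.0000
P = D₁/(r − g) ⇒ r = D₁/P + g = $70,620.0000/$704,230.12 + 0.07 = 0.100280 + 0.07 = 0.170280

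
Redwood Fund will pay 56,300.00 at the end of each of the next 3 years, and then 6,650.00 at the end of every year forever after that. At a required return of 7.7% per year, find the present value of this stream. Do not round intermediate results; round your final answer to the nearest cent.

PV of 3-year annuity: 56,300.00 × [1 − (1+0.077)^−3] / 0.077 = 145879.56462
Perpetuity value at year 3: 6,650.00 / 0.077 = 86363.63636
PV of perpetuity: 86363.63636 / (1+0.077)^3 = 69132.74640
Total PV = 145879.56462 + 69132.74640 = 215012.31103

215012.31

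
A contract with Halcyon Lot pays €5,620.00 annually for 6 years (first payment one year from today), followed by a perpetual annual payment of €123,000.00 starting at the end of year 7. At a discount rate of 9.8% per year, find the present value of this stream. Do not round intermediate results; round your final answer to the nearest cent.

PV of 6-year annuity: €5,620.00 × [1 − (1+0.098)^−6] / 0.098 = 24620.69213
Perpetuity value at year 6: €123,000.00 / 0.098 = 1255102.04082
PV of perpetuity: 1255102.04082 / (1+0.098)^6 = 716250.59387
Total PV = 24620.69213 + 716250.59387 = 740871.28599

€740871.29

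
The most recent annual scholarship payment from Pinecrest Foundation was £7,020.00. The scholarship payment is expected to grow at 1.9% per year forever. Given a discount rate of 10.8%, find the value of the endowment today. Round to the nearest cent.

£80375.06

D₁ = D₀ × (1 + g) = £7,020.00 × 1.019 = £7,153.3800
Growing perpetuity: P = D₁ / (r − g) = £7,153.3800 / (0.108 − 0.019) = £80,375.06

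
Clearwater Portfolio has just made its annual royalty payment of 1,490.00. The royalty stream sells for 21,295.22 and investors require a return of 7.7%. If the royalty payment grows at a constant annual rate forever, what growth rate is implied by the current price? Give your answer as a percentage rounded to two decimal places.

P = D₀(1+g)/(r−g) ⇒ P(r−g) = D₀(1+g) ⇒ g(P+D₀) = P·r − D₀
g = (P·r − D₀)/(P + D₀) = (21,295.22×0.077 − 1,490.00) / (21,295.22 + 1,490.00) = 0.006571

0.66%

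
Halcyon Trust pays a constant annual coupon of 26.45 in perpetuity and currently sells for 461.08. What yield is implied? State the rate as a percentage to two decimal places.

P = C/r ⇒ r = C/P = 26.45/461.08 = 0.057365

5.74%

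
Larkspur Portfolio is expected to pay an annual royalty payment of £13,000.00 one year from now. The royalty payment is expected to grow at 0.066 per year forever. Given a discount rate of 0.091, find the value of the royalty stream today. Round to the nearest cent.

£520000.00

Growing perpetuity: P = D₁ / (r − g) = £13,000.0000 / (0.091 − 0.066) = £520,000.00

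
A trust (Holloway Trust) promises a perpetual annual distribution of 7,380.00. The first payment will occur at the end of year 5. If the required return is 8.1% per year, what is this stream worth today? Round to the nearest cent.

Value at end of year 4: C / r = 7,380.00 / 0.081 = 91,111.1111
Discount to today: PV = 91,111.1111 / (1 + 0.081)^4 = 91,111.1111 / 1.365535 = 66,721.92

66721.92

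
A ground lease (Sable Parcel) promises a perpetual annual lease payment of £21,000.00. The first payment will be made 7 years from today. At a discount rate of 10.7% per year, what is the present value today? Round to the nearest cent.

Value at end of year 6: C / r = £21,000.00 / 0.107 = £196,261.6822
Discount to today: PV = £196,261.6822 / (1 + 0.107)^6 = £196,261.6822 / 1.840288 = £106,647.28

£106647.28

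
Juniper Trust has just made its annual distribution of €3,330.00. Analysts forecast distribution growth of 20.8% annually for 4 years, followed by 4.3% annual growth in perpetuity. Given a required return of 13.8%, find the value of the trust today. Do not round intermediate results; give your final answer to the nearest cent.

D_1 = 4022.64000
D_2 = 4859.34912
D_3 = 5870.09374
D_4 = 7091.07323
Terminal value at year 4: TV = D_4×(1+g_2)/(r−g_2) = 7395.98938/0.095 = 77852.51982
P_0 = D_1/(1+r)^1 + D_2/(1+r)^2 + D_3/(1+r)^3 + D_4/(1+r)^4 + TV/(1+r)^4
    = 3534.83304 + 3752.26565 + 3983.07285 + 4228.07734 + 46419.83854 = 61918.08743

€61918.09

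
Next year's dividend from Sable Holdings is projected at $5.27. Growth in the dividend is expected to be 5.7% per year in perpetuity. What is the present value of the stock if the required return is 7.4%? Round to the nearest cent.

Growing perpetuity: P = D₁ / (r − g) = $5.2700 / (0.074 − 0.057) = $310.00

$310.00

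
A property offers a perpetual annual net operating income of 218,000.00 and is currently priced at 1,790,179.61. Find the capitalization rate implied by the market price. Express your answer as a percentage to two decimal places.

P = C/r ⇒ r = C/P = 218,000.00/1,790,179.61 = 0.121775

12.18%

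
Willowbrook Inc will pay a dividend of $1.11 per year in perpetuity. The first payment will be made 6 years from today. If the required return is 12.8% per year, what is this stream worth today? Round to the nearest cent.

$4.75

Value at end of year 5: C / r = $1.11 / 0.128 = $8.6719
Discount to today: PV = $8.6719 / (1 + 0.128)^5 = $8.6719 / 1.826188 = $4.75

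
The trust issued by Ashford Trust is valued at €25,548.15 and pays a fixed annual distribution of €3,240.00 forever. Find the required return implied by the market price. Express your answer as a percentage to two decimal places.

P = C/r ⇒ r = C/P = €3,240.00/€25,548.15 = 0.126819

12.68%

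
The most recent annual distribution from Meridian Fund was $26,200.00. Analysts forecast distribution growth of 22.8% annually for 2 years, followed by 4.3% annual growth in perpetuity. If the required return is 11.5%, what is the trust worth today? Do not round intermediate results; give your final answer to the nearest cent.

D_1 = 32173.60000
D_2 = 39509.18080
Terminal value at year 2: TV = D_2×(1+g_2)/(r−g_2) = 41208.07557/0.072 = 572334.38298
P_0 = D_1/(1+r)^1 + D_2/(1+r)^2 + TV/(1+r)^2
    = 28855.24664 + 31779.59002 + 460362.67206 = 520997.50872

$520997.51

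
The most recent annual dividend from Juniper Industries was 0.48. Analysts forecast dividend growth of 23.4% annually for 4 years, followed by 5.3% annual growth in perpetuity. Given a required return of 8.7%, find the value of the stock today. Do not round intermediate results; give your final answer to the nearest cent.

D_1 = 0.59232
D_2 = 0.73092
D_3 = 0.90196
D_4 = 1.11302
Terminal value at year 4: TV = D_4×(1+g_2)/(r−g_2) = 1.17201/0.034 = 34.47080
P_0 = D_1/(1+r)^1 + D_2/(1+r)^2 + D_3/(1+r)^3 + D_4/(1+r)^4 + TV/(1+r)^4
    = 0.54491 + 0.61860 + 0.70226 + 0.79723 + 24.69069 = 27.35369

27.35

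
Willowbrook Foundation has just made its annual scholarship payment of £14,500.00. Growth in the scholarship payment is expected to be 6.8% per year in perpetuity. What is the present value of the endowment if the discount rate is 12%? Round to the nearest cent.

D₁ = D₀ × (1 + g) = £14,500.00 × 1.068 = £15,486.0000
Growing perpetuity: P = D₁ / (r − g) = £15,486.0000 / (0.12 − 0.068) = £297,807.69

£297807.69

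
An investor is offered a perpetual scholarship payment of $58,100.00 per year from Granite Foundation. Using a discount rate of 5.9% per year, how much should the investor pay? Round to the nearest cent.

Level perpetuity: PV = C / r = $58,100.00 / 0.059 = $984,745.76

$984745.76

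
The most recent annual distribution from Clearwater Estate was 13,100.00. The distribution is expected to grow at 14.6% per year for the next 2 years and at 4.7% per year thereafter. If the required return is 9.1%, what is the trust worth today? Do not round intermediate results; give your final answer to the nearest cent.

D_1 = 15012.60000
D_2 = 17204.43960
Terminal value at year 2: TV = D_2×(1+g_2)/(r−g_2) = 18013.04826/0.044 = 409387.46048
P_0 = D_1/(1+r)^1 + D_2/(1+r)^2 + TV/(1+r)^2
    = 13760.40330 + 14454.09916 + 343941.85951 = 372156.36197

372156.36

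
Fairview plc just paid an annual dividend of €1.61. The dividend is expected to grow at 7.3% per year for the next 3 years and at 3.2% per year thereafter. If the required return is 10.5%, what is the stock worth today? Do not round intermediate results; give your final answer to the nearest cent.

€25.40

D_1 = 1.72753
D_2 = 1.85364
D_3 = 1.98896
Terminal value at year 3: TV = D_3×(1+g_2)/(r−g_2) = 2.05260/0.073 = 28.11784
P_0 = D_1/(1+r)^1 + D_2/(1+r)^2 + D_3/(1+r)^3 + TV/(1+r)^3
    = 1.56338 + 1.51810 + 1.47414 + 20.83987 = 25.39549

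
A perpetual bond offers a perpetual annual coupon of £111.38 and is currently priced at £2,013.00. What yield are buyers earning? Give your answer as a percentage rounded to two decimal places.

5.53%

P = C/r ⇒ r = C/P = £111.38/£2,013.00 = 0.055330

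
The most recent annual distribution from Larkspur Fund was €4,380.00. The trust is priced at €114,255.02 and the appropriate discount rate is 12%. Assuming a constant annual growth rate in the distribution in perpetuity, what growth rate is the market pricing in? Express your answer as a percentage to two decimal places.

P = D₀(1+g)/(r−g) ⇒ P(r−g) = D₀(1+g) ⇒ g(P+D₀) = P·r − D₀
g = (P·r − D₀)/(P + D₀) = (€114,255.02×0.12 − €4,380.00) / (€114,255.02 + €4,380.00) = 0.078650

7.86%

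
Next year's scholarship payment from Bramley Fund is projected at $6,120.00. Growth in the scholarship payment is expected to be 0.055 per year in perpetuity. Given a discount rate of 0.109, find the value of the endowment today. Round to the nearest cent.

Growing perpetuity: P = D₁ / (r − g) = $6,120.0000 / (0.109 − 0.055) = $113,333.33

$113333.33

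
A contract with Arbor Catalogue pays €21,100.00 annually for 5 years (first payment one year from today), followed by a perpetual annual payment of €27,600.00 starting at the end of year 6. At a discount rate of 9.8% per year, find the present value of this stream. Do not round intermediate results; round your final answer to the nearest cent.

PV of 5-year annuity: €21,100.00 × [1 − (1+0.098)^−5] / 0.098 = 80395.95571
Perpetuity value at year 5: €27,600.00 / 0.098 = 281632.65306
PV of perpetuity: 281632.65306 / (1+0.098)^5 = 176470.17071
Total PV = 80395.95571 + 176470.17071 = 256866.12642

€256866.13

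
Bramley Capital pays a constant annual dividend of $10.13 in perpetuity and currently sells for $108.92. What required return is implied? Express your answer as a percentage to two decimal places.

9.30%

P = C/r ⇒ r = C/P = $10.13/$108.92 = 0.093004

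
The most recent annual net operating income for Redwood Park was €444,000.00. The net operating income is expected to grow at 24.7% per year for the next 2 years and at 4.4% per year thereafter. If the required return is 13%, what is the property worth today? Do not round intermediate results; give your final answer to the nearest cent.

€7594561.06

D_1 = 553668.00000
D_2 = 690423.99600
Terminal value at year 2: TV = D_2×(1+g_2)/(r−g_2) = 720802.65182/0.086 = 8381426.18400
P_0 = D_1/(1+r)^1 + D_2/(1+r)^2 + TV/(1+r)^2
    = 489971.68142 + 540703.26259 + 6563886.11794 = 7594561.06195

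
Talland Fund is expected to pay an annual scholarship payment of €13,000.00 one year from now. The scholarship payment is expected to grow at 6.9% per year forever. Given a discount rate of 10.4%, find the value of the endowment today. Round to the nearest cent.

€371428.57

Growing perpetuity: P = D₁ / (r − g) = €13,000.0000 / (0.104 − 0.069) = €371,428.57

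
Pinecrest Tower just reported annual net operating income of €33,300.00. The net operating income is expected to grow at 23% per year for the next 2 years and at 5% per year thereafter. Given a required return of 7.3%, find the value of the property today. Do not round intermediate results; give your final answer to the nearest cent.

D_1 = 40959.00000
D_2 = 50379.57000
Terminal value at year 2: TV = D_2×(1+g_2)/(r−g_2) = 52898.54850/0.023 = 2299936.89130
P_0 = D_1/(1+r)^1 + D_2/(1+r)^2 + TV/(1+r)^2
    = 38172.41379 + 43757.75300 + 1997636.54985 = 2079566.71664

€2079566.72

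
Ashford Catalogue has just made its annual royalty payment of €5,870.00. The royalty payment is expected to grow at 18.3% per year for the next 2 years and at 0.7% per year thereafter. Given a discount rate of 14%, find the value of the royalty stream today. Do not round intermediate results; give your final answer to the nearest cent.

D_1 = 6944.21000
D_2 = 8215.00043
Terminal value at year 2: TV = D_2×(1+g_2)/(r−g_2) = 8272.50543/0.133 = 62199.28897
P_0 = D_1/(1+r)^1 + D_2/(1+r)^2 + TV/(1+r)^2
    = 6091.41228 + 6321.17608 + 47860.33316 = 60272.92151

€60272.92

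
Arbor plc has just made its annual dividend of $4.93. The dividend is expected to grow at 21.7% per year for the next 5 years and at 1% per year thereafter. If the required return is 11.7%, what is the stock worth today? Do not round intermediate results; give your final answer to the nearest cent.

$103.56

D_1 = 5.99981
D_2 = 7.30177
D_3 = 8.88625
D_4 = 10.81457
D_5 = 13.16133
Terminal value at year 5: TV = D_5×(1+g_2)/(r−g_2) = 13.29294/0.107 = 124.23312
P_0 = D_1/(1+r)^1 + D_2/(1+r)^2 + D_3/(1+r)^3 + D_4/(1+r)^4 + D_5/(1+r)^5 + TV/(1+r)^5
    = 5.37136 + 5.85223 + 6.37616 + 6.94699 + 7.56892 + 71.44495 = 103.56061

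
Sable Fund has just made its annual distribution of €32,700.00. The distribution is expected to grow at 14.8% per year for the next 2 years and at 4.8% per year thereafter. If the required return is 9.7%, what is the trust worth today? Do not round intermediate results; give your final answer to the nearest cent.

D_1 = 37539.60000
D_2 = 43095.46080
Terminal value at year 2: TV = D_2×(1+g_2)/(r−g_2) = 45164.04292/0.049 = 921715.16160
P_0 = D_1/(1+r)^1 + D_2/(1+r)^2 + TV/(1+r)^2
    = 34220.23701 + 35811.15049 + 765920.11660 = 835951.50410

€835951.50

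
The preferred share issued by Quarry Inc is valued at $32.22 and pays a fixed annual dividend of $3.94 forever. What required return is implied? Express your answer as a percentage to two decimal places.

12.23%

P = C/r ⇒ r = C/P = $3.94/$32.22 = 0.122284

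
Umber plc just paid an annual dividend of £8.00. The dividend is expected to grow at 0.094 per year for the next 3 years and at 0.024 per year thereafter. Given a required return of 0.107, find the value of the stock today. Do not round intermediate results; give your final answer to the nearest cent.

£118.70

D_1 = 8.75200
D_2 = 9.57469
D_3 = 10.47471
Terminal value at year 3: TV = D_3×(1+g_2)/(r−g_2) = 10.72610/0.083 = 129.23014
P_0 = D_1/(1+r)^1 + D_2/(1+r)^2 + D_3/(1+r)^3 + TV/(1+r)^3
    = 7.90605 + 7.81321 + 7.72145 + 95.26228 = 118.70299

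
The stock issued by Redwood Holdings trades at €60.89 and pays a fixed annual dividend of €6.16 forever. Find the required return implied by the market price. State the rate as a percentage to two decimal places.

10.12%

P = C/r ⇒ r = C/P = €6.16/€60.89 = 0.101166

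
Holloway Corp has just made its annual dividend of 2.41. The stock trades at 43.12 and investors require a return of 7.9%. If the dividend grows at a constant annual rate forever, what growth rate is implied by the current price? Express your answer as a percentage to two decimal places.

P = D₀(1+g)/(r−g) ⇒ P(r−g) = D₀(1+g) ⇒ g(P+D₀) = P·r − D₀
g = (P·r − D₀)/(P + D₀) = (43.12×0.079 − 2.41) / (43.12 + 2.41) = 0.021886

2.19%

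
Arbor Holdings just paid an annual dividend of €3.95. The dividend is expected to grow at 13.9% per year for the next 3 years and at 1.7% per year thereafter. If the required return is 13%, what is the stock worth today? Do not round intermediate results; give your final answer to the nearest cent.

€48.45

D_1 = 4.49905
D_2 = 5.12442
D_3 = 5.83671
Terminal value at year 3: TV = D_3×(1+g_2)/(r−g_2) = 5.93594/0.113 = 52.53041
P_0 = D_1/(1+r)^1 + D_2/(1+r)^2 + D_3/(1+r)^3 + TV/(1+r)^3
    = 3.98146 + 4.01317 + 4.04513 + 36.40621 = 48.44597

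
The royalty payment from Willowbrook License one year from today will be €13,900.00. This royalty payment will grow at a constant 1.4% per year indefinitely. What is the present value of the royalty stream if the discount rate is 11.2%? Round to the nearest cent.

Growing perpetuity: P = D₁ / (r − g) = €13,900.0000 / (0.112 − 0.014) = €141,836.73

€141836.73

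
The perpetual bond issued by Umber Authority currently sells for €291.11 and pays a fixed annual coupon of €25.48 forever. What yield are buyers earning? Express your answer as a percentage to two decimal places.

8.75%

P = C/r ⇒ r = C/P = €25.48/€291.11 = 0.087527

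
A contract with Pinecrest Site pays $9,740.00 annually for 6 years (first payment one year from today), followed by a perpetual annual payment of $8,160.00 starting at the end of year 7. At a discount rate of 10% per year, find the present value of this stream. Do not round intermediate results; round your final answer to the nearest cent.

PV of 6-year annuity: $9,740.00 × [1 − (1+0.1)^−6] / 0.1 = 42420.23921
Perpetuity value at year 6: $8,160.00 / 0.1 = 81600.00000
PV of perpetuity: 81600.00000 / (1+0.1)^6 = 46061.07269
Total PV = 42420.23921 + 46061.07269 = 88481.31191

$88481.31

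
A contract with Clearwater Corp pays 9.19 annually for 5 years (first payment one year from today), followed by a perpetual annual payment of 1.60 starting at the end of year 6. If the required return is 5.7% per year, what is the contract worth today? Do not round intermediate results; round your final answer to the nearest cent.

PV of 5-year annuity: 9.19 × [1 − (1+0.057)^−5] / 0.057 = 39.02961
Perpetuity value at year 5: 1.60 / 0.057 = 28.07018
PV of perpetuity: 28.07018 / (1+0.057)^5 = 21.27503
Total PV = 39.02961 + 21.27503 = 60.30464

60.30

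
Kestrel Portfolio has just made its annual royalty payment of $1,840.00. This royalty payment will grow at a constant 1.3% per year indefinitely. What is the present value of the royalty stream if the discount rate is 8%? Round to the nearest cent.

D₁ = D₀ × (1 + g) = $1,840.00 × 1.013 = $1,863.9200
Growing perpetuity: P = D₁ / (r − g) = $1,863.9200 / (0.08 − 0.013) = $27,819.70

$27819.70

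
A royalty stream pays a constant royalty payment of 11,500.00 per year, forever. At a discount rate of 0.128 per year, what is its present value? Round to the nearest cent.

89843.75

Level perpetuity: PV = C / r = 11,500.00 / 0.128 = 89,843.75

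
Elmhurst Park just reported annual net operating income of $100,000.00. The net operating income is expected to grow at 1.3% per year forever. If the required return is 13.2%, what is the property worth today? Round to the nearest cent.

D₁ = D₀ × (1 + g) = $100,000.00 × 1.013 = $101,300.0000
Growing perpetuity: P = D₁ / (r − g) = $101,300.0000 / (0.132 − 0.013) = $851,260.50

$851260.50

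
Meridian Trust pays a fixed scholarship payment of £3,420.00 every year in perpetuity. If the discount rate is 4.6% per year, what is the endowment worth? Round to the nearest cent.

£74347.83

Level perpetuity: PV = C / r = £3,420.00 / 0.046 = £74,347.83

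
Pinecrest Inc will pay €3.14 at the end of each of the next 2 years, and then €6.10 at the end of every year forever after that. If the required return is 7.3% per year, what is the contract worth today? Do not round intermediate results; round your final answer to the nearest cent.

PV of 2-year annuity: €3.14 × [1 − (1+0.073)^−2] / 0.073 = 5.65366
Perpetuity value at year 2: €6.10 / 0.073 = 83.56164
PV of perpetuity: 83.56164 / (1+0.073)^2 = 72.57842
Total PV = 5.65366 + 72.57842 = 78.23208

€78.23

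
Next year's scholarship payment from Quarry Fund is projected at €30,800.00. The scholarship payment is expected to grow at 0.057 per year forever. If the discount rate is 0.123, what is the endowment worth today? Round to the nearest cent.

Growing perpetuity: P = D₁ / (r − g) = €30,800.0000 / (0.123 − 0.057) = €466,666.67

€466666.67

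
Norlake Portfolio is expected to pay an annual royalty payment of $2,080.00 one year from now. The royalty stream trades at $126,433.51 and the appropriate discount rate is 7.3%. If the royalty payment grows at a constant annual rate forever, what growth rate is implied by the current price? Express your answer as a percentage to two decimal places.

5.65%

P = D₁/(r−g) ⇒ g = r − D₁/P = 0.073 − $2,080.00/$126,433.51 = 0.056549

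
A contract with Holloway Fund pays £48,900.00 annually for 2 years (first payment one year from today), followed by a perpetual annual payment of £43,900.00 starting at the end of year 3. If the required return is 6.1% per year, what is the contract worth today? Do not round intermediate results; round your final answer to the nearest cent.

£728826.26

PV of 2-year annuity: £48,900.00 × [1 − (1+0.061)^−2] / 0.061 = 89527.42287
Perpetuity value at year 2: £43,900.00 / 0.061 = 719672.13115
PV of perpetuity: 719672.13115 / (1+0.061)^2 = 639298.84150
Total PV = 89527.42287 + 639298.84150 = 728826.26437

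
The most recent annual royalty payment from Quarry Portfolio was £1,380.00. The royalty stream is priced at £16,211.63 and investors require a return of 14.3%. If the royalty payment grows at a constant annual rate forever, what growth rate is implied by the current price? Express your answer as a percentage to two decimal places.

5.33%

P = D₀(1+g)/(r−g) ⇒ P(r−g) = D₀(1+g) ⇒ g(P+D₀) = P·r − D₀
g = (P·r − D₀)/(P + D₀) = (£16,211.63×0.143 − £1,380.00) / (£16,211.63 + £1,380.00) = 0.053336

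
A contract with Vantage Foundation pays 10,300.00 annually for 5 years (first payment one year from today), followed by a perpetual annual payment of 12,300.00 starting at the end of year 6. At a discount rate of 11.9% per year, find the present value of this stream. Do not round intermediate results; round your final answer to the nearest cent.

PV of 5-year annuity: 10,300.00 × [1 − (1+0.119)^−5] / 0.119 = 37221.36008
Perpetuity value at year 5: 12,300.00 / 0.119 = 103361.34454
PV of perpetuity: 103361.34454 / (1+0.119)^5 = 58912.53590
Total PV = 37221.36008 + 58912.53590 = 96133.89598

96133.90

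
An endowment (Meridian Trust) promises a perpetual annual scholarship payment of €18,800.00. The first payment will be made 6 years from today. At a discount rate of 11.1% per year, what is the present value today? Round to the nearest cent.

Value at end of year 5: C / r = €18,800.00 / 0.111 = €169,369.3694
Discount to today: PV = €169,369.3694 / (1 + 0.111)^5 = €169,369.3694 / 1.692662 = €100,060.94

€100060.94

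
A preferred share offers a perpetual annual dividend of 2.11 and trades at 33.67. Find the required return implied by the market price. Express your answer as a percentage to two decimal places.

6.27%

P = C/r ⇒ r = C/P = 2.11/33.67 = 0.062667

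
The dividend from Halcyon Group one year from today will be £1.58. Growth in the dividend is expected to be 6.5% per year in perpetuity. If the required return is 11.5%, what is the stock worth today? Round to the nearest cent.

£31.60

Growing perpetuity: P = D₁ / (r − g) = £1.5800 / (0.115 − 0.065) = £31.60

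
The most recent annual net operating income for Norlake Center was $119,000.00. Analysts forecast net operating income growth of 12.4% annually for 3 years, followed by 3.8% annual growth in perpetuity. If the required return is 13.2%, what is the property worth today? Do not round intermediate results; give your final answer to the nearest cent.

$1638378.04

D_1 = 133756.00000
D_2 = 150341.74400
D_3 = 168984.12026
Terminal value at year 3: TV = D_3×(1+g_2)/(r−g_2) = 175405.51683/0.094 = 1866016.13644
P_0 = D_1/(1+r)^1 + D_2/(1+r)^2 + D_3/(1+r)^3 + TV/(1+r)^3
    = 118159.01060 + 117323.96459 + 116494.81996 + 1286400.24598 = 1638378.04113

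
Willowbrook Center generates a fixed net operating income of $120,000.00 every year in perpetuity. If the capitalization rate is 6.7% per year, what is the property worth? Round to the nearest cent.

$1791044.78

Level perpetuity: PV = C / r = $120,000.00 / 0.067 = $1,791,044.78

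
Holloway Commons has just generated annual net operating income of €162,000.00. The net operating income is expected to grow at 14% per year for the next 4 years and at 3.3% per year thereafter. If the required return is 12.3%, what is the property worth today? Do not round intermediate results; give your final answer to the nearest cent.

D_1 = 184680.00000
D_2 = 210535.20000
D_3 = 240010.12800
D_4 = 273611.54592
Terminal value at year 4: TV = D_4×(1+g_2)/(r−g_2) = 282640.72694/0.09 = 3140452.52150
P_0 = D_1/(1+r)^1 + D_2/(1+r)^2 + D_3/(1+r)^3 + D_4/(1+r)^4 + TV/(1+r)^4
    = 164452.35975 + 166941.84338 + 169469.01287 + 172034.43871 + 1974573.05765 = 2647470.71236

€2647470.71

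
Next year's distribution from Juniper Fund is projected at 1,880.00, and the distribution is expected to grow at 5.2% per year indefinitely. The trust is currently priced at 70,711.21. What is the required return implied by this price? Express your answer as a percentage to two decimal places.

7.86%

P = D₁/(r − g) ⇒ r = D₁/P + g = 1,880.0000/70,711.21 + 0.052 = 0.026587 + 0.052 = 0.078587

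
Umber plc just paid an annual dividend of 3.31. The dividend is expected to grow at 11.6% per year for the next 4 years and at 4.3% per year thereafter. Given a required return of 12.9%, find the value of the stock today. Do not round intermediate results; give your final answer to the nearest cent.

D_1 = 3.69396
D_2 = 4.12246
D_3 = 4.60066
D_4 = 5.13434
Terminal value at year 4: TV = D_4×(1+g_2)/(r−g_2) = 5.35512/0.086 = 62.26882
P_0 = D_1/(1+r)^1 + D_2/(1+r)^2 + D_3/(1+r)^3 + D_4/(1+r)^4 + TV/(1+r)^4
    = 3.27189 + 3.23421 + 3.19697 + 3.16016 + 38.32612 = 51.18935

51.19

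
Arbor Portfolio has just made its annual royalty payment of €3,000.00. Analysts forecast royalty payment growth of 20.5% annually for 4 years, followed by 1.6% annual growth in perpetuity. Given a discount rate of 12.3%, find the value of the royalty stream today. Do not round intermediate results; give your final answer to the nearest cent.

€52118.90

D_1 = 3615.00000
D_2 = 4356.07500
D_3 = 5249.07038
D_4 = 6325.12980
Terminal value at year 4: TV = D_4×(1+g_2)/(r−g_2) = 6426.33188/0.107 = 60059.17644
P_0 = D_1/(1+r)^1 + D_2/(1+r)^2 + D_3/(1+r)^3 + D_4/(1+r)^4 + TV/(1+r)^4
    = 3219.05610 + 3454.10739 + 3706.32182 + 3976.95262 + 37762.46603 = 52118.90396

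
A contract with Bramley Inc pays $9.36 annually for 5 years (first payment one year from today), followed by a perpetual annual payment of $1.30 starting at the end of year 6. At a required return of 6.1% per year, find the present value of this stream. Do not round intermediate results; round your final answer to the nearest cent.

$55.17

PV of 5-year annuity: $9.36 × [1 − (1+0.061)^−5] / 0.061 = 39.32070
Perpetuity value at year 5: $1.30 / 0.061 = 21.31148
PV of perpetuity: 21.31148 / (1+0.061)^5 = 15.85027
Total PV = 39.32070 + 15.85027 = 55.17096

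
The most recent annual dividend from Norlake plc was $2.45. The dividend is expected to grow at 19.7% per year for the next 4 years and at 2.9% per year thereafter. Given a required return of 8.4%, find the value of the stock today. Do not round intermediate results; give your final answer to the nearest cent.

$80.79

D_1 = 2.93265
D_2 = 3.51038
D_3 = 4.20193
D_4 = 5.02971
Terminal value at year 4: TV = D_4×(1+g_2)/(r−g_2) = 5.17557/0.055 = 94.10125
P_0 = D_1/(1+r)^1 + D_2/(1+r)^2 + D_3/(1+r)^3 + D_4/(1+r)^4 + TV/(1+r)^4
    = 2.70540 + 2.98742 + 3.29884 + 3.64272 + 68.15194 = 80.78631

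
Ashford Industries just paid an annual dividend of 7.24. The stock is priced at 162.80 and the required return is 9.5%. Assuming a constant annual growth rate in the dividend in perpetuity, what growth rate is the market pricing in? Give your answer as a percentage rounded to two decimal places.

4.84%

P = D₀(1+g)/(r−g) ⇒ P(r−g) = D₀(1+g) ⇒ g(P+D₀) = P·r − D₀
g = (P·r − D₀)/(P + D₀) = (162.80×0.095 − 7.24) / (162.80 + 7.24) = 0.048377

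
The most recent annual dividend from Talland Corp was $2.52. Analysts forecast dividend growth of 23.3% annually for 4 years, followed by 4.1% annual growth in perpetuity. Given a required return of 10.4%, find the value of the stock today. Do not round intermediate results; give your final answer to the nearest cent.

D_1 = 3.10716
D_2 = 3.83113
D_3 = 4.72378
D_4 = 5.82442
Terminal value at year 4: TV = D_4×(1+g_2)/(r−g_2) = 6.06322/0.063 = 96.24164
P_0 = D_1/(1+r)^1 + D_2/(1+r)^2 + D_3/(1+r)^3 + D_4/(1+r)^4 + TV/(1+r)^4
    = 2.81446 + 3.14332 + 3.51061 + 3.92082 + 64.78683 = 78.17603

$78.18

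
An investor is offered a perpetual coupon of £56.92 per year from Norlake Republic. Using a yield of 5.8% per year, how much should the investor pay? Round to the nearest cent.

Level perpetuity: PV = C / r = £56.92 / 0.058 = £981.38

£981.38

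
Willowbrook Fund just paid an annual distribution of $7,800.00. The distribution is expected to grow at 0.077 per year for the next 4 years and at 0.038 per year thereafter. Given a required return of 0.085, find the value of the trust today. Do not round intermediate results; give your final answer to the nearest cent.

D_1 = 8400.60000
D_2 = 9047.44620
D_3 = 9744.09956
D_4 = 10494.39522
Terminal value at year 4: TV = D_4×(1+g_2)/(r−g_2) = 10893.18224/0.047 = 231769.83493
P_0 = D_1/(1+r)^1 + D_2/(1+r)^2 + D_3/(1+r)^3 + D_4/(1+r)^4 + TV/(1+r)^4
    = 7742.48848 + 7685.40101 + 7628.73446 + 7572.48572 + 167239.15276 = 197868.26242

$197868.26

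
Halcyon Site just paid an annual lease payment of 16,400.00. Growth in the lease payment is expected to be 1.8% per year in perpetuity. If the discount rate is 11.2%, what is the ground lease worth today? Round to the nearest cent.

177608.51

D₁ = D₀ × (1 + g) = 16,400.00 × 1.018 = 16,695.2000
Growing perpetuity: P = D₁ / (r − g) = 16,695.2000 / (0.112 − 0.018) = 177,608.51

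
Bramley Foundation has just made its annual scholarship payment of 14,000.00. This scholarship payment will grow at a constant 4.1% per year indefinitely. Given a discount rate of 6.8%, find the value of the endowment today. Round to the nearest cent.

539777.78

D₁ = D₀ × (1 + g) = 14,000.00 × 1.041 = 14,574.0000
Growing perpetuity: P = D₁ / (r − g) = 14,574.0000 / (0.068 − 0.041) = 539,777.78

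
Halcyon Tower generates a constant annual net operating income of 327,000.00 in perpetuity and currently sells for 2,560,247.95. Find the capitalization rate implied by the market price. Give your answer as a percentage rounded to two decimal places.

12.77%

P = C/r ⇒ r = C/P = 327,000.00/2,560,247.95 = 0.127722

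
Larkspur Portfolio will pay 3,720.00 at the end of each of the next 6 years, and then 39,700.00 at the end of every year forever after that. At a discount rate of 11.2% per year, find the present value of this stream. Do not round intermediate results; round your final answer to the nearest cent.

203122.51

PV of 6-year annuity: 3,720.00 × [1 − (1+0.112)^−6] / 0.112 = 15647.34265
Perpetuity value at year 6: 39,700.00 / 0.112 = 354464.28571
PV of perpetuity: 354464.28571 / (1+0.112)^6 = 187475.17196
Total PV = 15647.34265 + 187475.17196 = 203122.51461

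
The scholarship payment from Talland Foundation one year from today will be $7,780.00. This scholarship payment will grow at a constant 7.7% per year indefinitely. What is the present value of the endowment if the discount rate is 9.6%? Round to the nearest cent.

Growing perpetuity: P = D₁ / (r − g) = $7,780.0000 / (0.096 − 0.077) = $409,473.68

$409473.68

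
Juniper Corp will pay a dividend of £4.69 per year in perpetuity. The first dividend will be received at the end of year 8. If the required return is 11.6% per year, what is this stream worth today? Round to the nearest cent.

Value at end of year 7: C / r = £4.69 / 0.116 = £40.4310
Discount to today: PV = £40.4310 / (1 + 0.116)^7 = £40.4310 / 2.156003 = £18.75

£18.75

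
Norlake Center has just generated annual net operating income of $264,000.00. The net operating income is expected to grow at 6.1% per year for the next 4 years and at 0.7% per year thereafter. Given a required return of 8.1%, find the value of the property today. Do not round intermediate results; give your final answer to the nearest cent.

$4342012.09

D_1 = 280104.00000
D_2 = 297190.34400
D_3 = 315318.95498
D_4 = 334553.41124
Terminal value at year 4: TV = D_4×(1+g_2)/(r−g_2) = 336895.28512/0.074 = 4552638.98806
P_0 = D_1/(1+r)^1 + D_2/(1+r)^2 + D_3/(1+r)^3 + D_4/(1+r)^4 + TV/(1+r)^4
    = 259115.63367 + 254321.63490 + 249616.33176 + 244998.08325 + 3333960.40315 = 4342012.08673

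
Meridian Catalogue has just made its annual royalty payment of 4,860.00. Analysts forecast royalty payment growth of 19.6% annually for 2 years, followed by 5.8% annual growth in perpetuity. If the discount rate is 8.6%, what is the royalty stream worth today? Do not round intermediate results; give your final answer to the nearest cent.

233970.45

D_1 = 5812.56000
D_2 = 6951.82176
Terminal value at year 2: TV = D_2×(1+g_2)/(r−g_2) = 7355.02742/0.028 = 262679.55079
P_0 = D_1/(1+r)^1 + D_2/(1+r)^2 + TV/(1+r)^2
    = 5352.26519 + 5894.39150 + 222723.79319 = 233970.44988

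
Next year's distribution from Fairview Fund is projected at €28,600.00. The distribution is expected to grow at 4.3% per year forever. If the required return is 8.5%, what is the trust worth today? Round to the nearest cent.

€680952.38

Growing perpetuity: P = D₁ / (r − g) = €28,600.0000 / (0.085 − 0.043) = €680,952.38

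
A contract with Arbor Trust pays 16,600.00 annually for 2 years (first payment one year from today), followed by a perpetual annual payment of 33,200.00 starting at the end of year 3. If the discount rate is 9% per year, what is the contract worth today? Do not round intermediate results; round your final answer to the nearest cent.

339687.64

PV of 2-year annuity: 16,600.00 × [1 − (1+0.09)^−2] / 0.09 = 29201.24569
Perpetuity value at year 2: 33,200.00 / 0.09 = 368888.88889
PV of perpetuity: 368888.88889 / (1+0.09)^2 = 310486.39752
Total PV = 29201.24569 + 310486.39752 = 339687.64320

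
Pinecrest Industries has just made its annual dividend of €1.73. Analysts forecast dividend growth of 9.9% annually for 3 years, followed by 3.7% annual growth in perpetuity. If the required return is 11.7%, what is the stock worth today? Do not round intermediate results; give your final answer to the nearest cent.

D_1 = 1.90127
D_2 = 2.08950
D_3 = 2.29636
Terminal value at year 3: TV = D_3×(1+g_2)/(r−g_2) = 2.38132/0.08 = 29.76651
P_0 = D_1/(1+r)^1 + D_2/(1+r)^2 + D_3/(1+r)^3 + TV/(1+r)^3
    = 1.70212 + 1.67469 + 1.64771 + 21.35839 = 26.38291

€26.38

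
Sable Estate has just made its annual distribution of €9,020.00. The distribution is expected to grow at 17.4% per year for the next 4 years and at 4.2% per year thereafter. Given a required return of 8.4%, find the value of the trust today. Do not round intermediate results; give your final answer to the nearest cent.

D_1 = 10589.48000
D_2 = 12432.04952
D_3 = 14595.22614
D_4 = 17134.79548
Terminal value at year 4: TV = D_4×(1+g_2)/(r−g_2) = 17854.45689/0.042 = 425106.11654
P_0 = D_1/(1+r)^1 + D_2/(1+r)^2 + D_3/(1+r)^3 + D_4/(1+r)^4 + TV/(1+r)^4
    = 9768.89299 + 10579.96344 + 11458.37369 + 12409.71468 + 307879.11177 = 352096.05656

€352096.06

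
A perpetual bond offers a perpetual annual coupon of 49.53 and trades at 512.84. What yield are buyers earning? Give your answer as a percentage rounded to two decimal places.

9.66%

P = C/r ⇒ r = C/P = 49.53/512.84 = 0.096580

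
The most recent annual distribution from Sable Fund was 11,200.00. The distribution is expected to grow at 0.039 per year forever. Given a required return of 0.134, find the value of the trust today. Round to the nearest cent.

122492.63

D₁ = D₀ × (1 + g) = 11,200.00 × 1.039 = 11,636.8000
Growing perpetuity: P = D₁ / (r − g) = 11,636.8000 / (0.134 − 0.039) = 122,492.63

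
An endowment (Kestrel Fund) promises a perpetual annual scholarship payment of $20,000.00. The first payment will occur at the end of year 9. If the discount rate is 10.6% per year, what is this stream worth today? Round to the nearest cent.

$84271.96

Value at end of year 8: C / r = $20,000.00 / 0.106 = $188,679.2453
Discount to today: PV = $188,679.2453 / (1 + 0.106)^8 = $188,679.2453 / 2.238933 = $84,271.96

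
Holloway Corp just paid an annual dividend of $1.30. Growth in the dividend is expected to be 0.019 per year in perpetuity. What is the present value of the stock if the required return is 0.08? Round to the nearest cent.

$21.72

D₁ = D₀ × (1 + g) = $1.30 × 1.019 = $1.3247
Growing perpetuity: P = D₁ / (r − g) = $1.3247 / (0.08 − 0.019) = $21.72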